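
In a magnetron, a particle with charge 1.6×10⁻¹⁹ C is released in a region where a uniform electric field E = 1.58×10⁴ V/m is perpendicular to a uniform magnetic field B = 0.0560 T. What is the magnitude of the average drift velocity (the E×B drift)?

v_d ≈ 2.82×10⁵ m/s

The E×B drift speed is v_d = E/B.
v_d = 1.58×10⁴/0.0560 = 2.82×10⁵ m/s.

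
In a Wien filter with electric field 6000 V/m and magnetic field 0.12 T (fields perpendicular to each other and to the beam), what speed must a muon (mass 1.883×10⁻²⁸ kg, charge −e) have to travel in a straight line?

v = 5.0×10⁴ m/s

Straight-line motion ⇒ electric and magnetic forces cancel, so E = vB.
v = E/B = 6000/0.12 = 5.0×10⁴ m/s.
The result is independent of the particle's charge and mass.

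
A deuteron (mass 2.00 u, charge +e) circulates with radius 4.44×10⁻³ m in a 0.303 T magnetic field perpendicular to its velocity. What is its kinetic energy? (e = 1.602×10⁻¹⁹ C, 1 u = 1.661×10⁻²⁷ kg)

v = |q|Br/m, then KE = ½mv² = (qBr)²/(2m).
v = (1.602×10⁻¹⁹)(0.303)(4.44×10⁻³)/3.322×10⁻²⁷ ≈ 6.488×10⁴ m/s.
KE = ½(3.322×10⁻²⁷)(6.488×10⁴)² ≈ 6.99×10⁻¹⁸ J = 43.6 eV.

KE ≈ 43.6 eV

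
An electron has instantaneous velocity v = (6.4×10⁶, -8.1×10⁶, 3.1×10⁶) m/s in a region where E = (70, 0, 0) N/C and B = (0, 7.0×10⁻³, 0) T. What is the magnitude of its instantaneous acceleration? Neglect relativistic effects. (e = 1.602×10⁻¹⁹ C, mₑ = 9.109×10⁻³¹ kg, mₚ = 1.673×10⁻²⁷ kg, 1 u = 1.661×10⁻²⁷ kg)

v×B = (-2.17×10⁴, 0, 4.48×10⁴) N/C.
E + v×B = (-2.16×10⁴, 0, 4.48×10⁴) N/C.
F = q(E + v×B) = (−1.602×10⁻¹⁹ C)·(-2.16×10⁴, 0, 4.48×10⁴) = (3.47×10⁻¹⁵, 0, -7.18×10⁻¹⁵) N.
|a| = |F|/m = 7.970×10⁻¹⁵/9.109×10⁻³¹ ≈ 8.75×10¹⁵ m/s².

|a| ≈ 8.75×10¹⁵ m/s²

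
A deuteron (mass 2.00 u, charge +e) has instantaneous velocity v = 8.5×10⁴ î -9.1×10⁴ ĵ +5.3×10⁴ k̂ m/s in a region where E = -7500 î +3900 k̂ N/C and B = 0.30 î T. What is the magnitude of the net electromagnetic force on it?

|F| ≈ 5.74×10⁻¹⁵ N

v×B = (0, 1.59×10⁴, 2.73×10⁴) N/C.
E + v×B = (-7500, 1.59×10⁴, 3.12×10⁴) N/C.
F = q(E + v×B) = (1.602×10⁻¹⁹ C)·(-7500, 1.59×10⁴, 3.12×10⁴) = (-1.20×10⁻¹⁵, 2.55×10⁻¹⁵, 5.00×10⁻¹⁵) N.
|F| = 5.74×10⁻¹⁵ N.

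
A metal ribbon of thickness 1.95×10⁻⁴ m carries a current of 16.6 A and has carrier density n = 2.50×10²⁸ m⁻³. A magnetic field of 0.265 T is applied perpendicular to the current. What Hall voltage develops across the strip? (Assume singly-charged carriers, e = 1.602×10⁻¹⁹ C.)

V_H ≈ 5.63×10⁻⁶ V

V_H = IB/(n e t).
V_H = (16.6)(0.265)/((2.50×10²⁸)(1.602×10⁻¹⁹)(1.95×10⁻⁴)) ≈ 5.63×10⁻⁶ V.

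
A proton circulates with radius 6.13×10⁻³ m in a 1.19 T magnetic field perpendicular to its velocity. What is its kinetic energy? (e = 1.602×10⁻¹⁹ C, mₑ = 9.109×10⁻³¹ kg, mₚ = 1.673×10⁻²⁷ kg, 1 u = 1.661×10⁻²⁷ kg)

v = |q|Br/m, then KE = ½mv² = (qBr)²/(2m).
v = (1.602×10⁻¹⁹)(1.19)(6.13×10⁻³)/1.673×10⁻²⁷ ≈ 6.985×10⁵ m/s.
KE = ½(1.673×10⁻²⁷)(6.985×10⁵)² ≈ 4.08×10⁻¹⁶ J.

KE ≈ 4.08×10⁻¹⁶ J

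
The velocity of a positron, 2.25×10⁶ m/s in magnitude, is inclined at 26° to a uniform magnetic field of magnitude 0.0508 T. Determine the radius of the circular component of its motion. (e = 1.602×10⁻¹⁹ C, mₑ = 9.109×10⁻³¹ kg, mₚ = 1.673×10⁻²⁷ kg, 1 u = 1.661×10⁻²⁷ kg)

r ≈ 1.10×10⁻⁴ m

v⊥ = v sinθ = 2.25×10⁶·sin26° ≈ 9.863×10⁵ m/s.
r = m v⊥/(|q|B) = (9.109×10⁻³¹)(9.863×10⁵)/((1.602×10⁻¹⁹)(0.0508)) ≈ 1.10×10⁻⁴ m.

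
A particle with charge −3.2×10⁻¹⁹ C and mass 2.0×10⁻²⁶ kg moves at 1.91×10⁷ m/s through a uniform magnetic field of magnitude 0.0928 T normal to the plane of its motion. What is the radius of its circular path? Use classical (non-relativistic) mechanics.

r ≈ 12.9 m

The magnetic force provides the centripetal force: |q|vB = mv²/r.
r = mv/(|q|B) = (2.0×10⁻²⁶)(1.91×10⁷)/((3.2×10⁻¹⁹)(0.0928)) ≈ 12.9 m.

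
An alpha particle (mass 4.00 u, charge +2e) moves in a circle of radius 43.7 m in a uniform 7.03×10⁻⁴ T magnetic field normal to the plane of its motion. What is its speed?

From |q|vB = mv²/r, v = |q|Br/m.
v = (3.204×10⁻¹⁹)(7.03×10⁻⁴)(43.7)/6.644×10⁻²⁷ ≈ 1.48×10⁶ m/s.

v ≈ 1.48×10⁶ m/s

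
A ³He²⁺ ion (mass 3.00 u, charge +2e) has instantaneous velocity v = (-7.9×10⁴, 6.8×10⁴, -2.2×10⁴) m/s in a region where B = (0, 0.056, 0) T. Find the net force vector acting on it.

F ≈ (3.95×10⁻¹⁶, 0, -1.42×10⁻¹⁵) N

v×B = (1230, 0, -4420) N/C.
F = q v×B = (3.204×10⁻¹⁹ C)·(1230, 0, -4420) = (3.95×10⁻¹⁶, 0, -1.42×10⁻¹⁵) N.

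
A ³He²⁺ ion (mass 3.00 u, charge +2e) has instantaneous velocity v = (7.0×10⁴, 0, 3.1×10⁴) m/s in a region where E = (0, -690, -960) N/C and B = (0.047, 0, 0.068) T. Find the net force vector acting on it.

F ≈ (0, -1.28×10⁻¹⁵, -3.08×10⁻¹⁶) N

v×B = (0, -3300, 0) N/C.
E + v×B = (0, -3990, -960) N/C.
F = q(E + v×B) = (3.204×10⁻¹⁹ C)·(0, -3990, -960) = (0, -1.28×10⁻¹⁵, -3.08×10⁻¹⁶) N.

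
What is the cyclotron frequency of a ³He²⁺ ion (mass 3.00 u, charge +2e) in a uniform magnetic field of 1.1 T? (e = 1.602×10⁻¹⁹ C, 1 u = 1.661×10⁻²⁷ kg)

f = |q|B/(2πm).
f = (3.204×10⁻¹⁹)(1.1)/(2π·4.983×10⁻²⁷) ≈ 1.1×10⁷ Hz.

f ≈ 1.1×10⁷ Hz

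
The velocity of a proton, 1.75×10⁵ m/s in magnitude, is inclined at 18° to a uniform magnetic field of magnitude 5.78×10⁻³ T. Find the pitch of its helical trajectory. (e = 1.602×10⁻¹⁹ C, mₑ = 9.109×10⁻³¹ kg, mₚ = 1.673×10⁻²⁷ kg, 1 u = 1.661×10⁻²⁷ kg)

p ≈ 1.89 m

v∥ = v cosθ = 1.75×10⁵·cos18° ≈ 1.664×10⁵ m/s.
T = 2πm/(|q|B) = 2π(1.673×10⁻²⁷)/((1.602×10⁻¹⁹)(5.78×10⁻³)) ≈ 1.135×10⁻⁵ s.
pitch = v∥ T = (1.664×10⁵)(1.135×10⁻⁵) ≈ 1.89 m.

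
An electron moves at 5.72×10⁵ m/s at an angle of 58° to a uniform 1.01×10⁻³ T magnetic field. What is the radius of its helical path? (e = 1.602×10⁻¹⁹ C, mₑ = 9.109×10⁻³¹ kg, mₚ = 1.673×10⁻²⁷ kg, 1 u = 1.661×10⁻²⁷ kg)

r ≈ 2.73×10⁻³ m

v⊥ = v sinθ = 5.72×10⁵·sin58° ≈ 4.851×10⁵ m/s.
r = m v⊥/(|q|B) = (9.109×10⁻³¹)(4.851×10⁵)/((1.602×10⁻¹⁹)(1.01×10⁻³)) ≈ 2.73×10⁻³ m.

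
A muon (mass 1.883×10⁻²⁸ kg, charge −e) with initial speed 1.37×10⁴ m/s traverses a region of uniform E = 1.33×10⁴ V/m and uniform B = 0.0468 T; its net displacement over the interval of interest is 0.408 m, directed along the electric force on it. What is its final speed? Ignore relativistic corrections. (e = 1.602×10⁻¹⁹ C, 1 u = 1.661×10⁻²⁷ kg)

B does no work; ΔKE = |q|E d.
½mv_f² = ½mv₀² + |q|Ed = ½(1.883×10⁻²⁸)(1.37×10⁴)² + (1.602×10⁻¹⁹)(1.33×10⁴)(0.408) ≈ 1.767×10⁻²⁰ J + 8.693×10⁻¹⁶ J ≈ 8.693×10⁻¹⁶ J.
v_f = √(2·8.693×10⁻¹⁶/1.883×10⁻²⁸) ≈ 3.04×10⁶ m/s.

v_f ≈ 3.04×10⁶ m/s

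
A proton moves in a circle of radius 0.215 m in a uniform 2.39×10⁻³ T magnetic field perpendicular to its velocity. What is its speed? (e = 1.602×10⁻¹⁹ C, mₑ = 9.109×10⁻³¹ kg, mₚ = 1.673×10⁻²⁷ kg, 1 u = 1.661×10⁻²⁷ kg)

v ≈ 4.92×10⁴ m/s

From |q|vB = mv²/r, v = |q|Br/m.
v = (1.602×10⁻¹⁹)(2.39×10⁻³)(0.215)/1.673×10⁻²⁷ ≈ 4.92×10⁴ m/s.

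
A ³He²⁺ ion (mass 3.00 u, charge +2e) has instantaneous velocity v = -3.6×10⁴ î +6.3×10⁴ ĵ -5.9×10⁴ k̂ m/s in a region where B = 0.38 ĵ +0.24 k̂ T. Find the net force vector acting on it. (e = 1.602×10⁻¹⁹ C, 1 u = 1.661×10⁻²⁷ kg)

F ≈ (1.20×10⁻¹⁴, 2.77×10⁻¹⁵, -4.38×10⁻¹⁵) N

v×B = (3.75×10⁴, 8640, -1.37×10⁴) N/C.
F = q v×B = (3.204×10⁻¹⁹ C)·(3.75×10⁴, 8640, -1.37×10⁴) = (1.20×10⁻¹⁴, 2.77×10⁻¹⁵, -4.38×10⁻¹⁵) N.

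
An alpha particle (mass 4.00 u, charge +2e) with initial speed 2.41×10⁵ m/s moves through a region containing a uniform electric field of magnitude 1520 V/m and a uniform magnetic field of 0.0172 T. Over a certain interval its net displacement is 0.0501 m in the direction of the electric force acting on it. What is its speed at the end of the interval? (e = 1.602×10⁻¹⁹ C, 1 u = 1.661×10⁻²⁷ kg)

B does no work; ΔKE = |q|E d.
½mv_f² = ½mv₀² + |q|Ed = ½(6.644×10⁻²⁷)(2.41×10⁵)² + (3.204×10⁻¹⁹)(1520)(0.0501) ≈ 1.929×10⁻¹⁶ J + 2.440×10⁻¹⁷ J ≈ 2.173×10⁻¹⁶ J.
v_f = √(2·2.173×10⁻¹⁶/6.644×10⁻²⁷) ≈ 2.56×10⁵ m/s.

v_f ≈ 2.56×10⁵ m/s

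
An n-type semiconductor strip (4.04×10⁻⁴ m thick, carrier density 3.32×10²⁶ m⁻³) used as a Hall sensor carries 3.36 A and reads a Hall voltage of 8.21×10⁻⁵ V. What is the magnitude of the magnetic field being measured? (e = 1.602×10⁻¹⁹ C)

B ≈ 0.525 T

From V_H = IB/(n e t), B = V_H n e t / I.
B = (8.21×10⁻⁵)(3.32×10²⁶)(1.602×10⁻¹⁹)(4.04×10⁻⁴)/3.36 ≈ 0.525 T.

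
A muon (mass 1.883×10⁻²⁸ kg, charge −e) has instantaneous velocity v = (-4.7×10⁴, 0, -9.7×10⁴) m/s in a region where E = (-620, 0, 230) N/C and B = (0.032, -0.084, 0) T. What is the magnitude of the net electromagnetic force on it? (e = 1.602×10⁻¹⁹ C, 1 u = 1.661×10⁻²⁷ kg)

|F| ≈ 1.63×10⁻¹⁵ N

v×B = (-8150, -3100, 3950) N/C.
E + v×B = (-8770, -3100, 4180) N/C.
F = q(E + v×B) = (−1.602×10⁻¹⁹ C)·(-8770, -3100, 4180) = (1.40×10⁻¹⁵, 4.97×10⁻¹⁶, -6.69×10⁻¹⁶) N.
|F| = 1.63×10⁻¹⁵ N.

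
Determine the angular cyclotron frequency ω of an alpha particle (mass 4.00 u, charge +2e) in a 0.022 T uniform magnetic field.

ω ≈ 1.1×10⁶ rad/s

ω = |q|B/m.
ω = (3.204×10⁻¹⁹)(0.022)/6.644×10⁻²⁷ ≈ 1.1×10⁶ rad/s.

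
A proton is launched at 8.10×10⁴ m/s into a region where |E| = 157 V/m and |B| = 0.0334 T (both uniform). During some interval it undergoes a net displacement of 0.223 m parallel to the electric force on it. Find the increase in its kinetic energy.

ΔKE ≈ 5.61×10⁻¹⁸ J

The magnetic force is always ⟂ v and does no work; only the electric force changes KE.
ΔKE = F_E · d = |q|E d = (1.602×10⁻¹⁹)(157)(0.223) ≈ 5.61×10⁻¹⁸ J.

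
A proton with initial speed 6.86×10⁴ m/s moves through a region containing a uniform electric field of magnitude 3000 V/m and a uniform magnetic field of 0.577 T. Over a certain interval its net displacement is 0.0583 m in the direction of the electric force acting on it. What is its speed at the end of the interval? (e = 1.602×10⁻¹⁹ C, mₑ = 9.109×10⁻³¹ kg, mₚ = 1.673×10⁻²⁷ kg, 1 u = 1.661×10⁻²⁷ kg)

B does no work; ΔKE = |q|E d.
½mv_f² = ½mv₀² + |q|Ed = ½(1.673×10⁻²⁷)(6.86×10⁴)² + (1.602×10⁻¹⁹)(3000)(0.0583) ≈ 3.937×10⁻¹⁸ J + 2.802×10⁻¹⁷ J ≈ 3.196×10⁻¹⁷ J.
v_f = √(2·3.196×10⁻¹⁷/1.673×10⁻²⁷) ≈ 1.95×10⁵ m/s.

v_f ≈ 1.95×10⁵ m/s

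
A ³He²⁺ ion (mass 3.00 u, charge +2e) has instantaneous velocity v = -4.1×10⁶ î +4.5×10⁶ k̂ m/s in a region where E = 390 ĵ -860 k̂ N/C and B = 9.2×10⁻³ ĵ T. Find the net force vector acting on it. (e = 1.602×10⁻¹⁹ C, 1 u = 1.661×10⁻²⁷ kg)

F ≈ (-1.33×10⁻¹⁴, 1.25×10⁻¹⁶, -1.24×10⁻¹⁴) N

v×B = (-4.14×10⁴, 0, -3.77×10⁴) N/C.
E + v×B = (-4.14×10⁴, 390, -3.86×10⁴) N/C.
F = q(E + v×B) = (3.204×10⁻¹⁹ C)·(-4.14×10⁴, 390, -3.86×10⁴) = (-1.33×10⁻¹⁴, 1.25×10⁻¹⁶, -1.24×10⁻¹⁴) N.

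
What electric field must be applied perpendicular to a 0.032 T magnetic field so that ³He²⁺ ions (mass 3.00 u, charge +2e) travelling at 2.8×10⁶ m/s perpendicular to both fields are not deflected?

E = 9.0×10⁴ V/m

For straight-line motion qE = qvB, so E = vB.
E = 2.8×10⁶ × 0.032 = 9.0×10⁴ V/m.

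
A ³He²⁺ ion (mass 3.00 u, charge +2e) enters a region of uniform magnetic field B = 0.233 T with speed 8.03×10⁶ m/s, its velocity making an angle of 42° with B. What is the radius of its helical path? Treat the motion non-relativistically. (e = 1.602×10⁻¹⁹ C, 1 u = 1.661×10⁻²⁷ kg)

v⊥ = v sinθ = 8.03×10⁶·sin42° ≈ 5.373×10⁶ m/s.
r = m v⊥/(|q|B) = (4.983×10⁻²⁷)(5.373×10⁶)/((3.204×10⁻¹⁹)(0.233)) ≈ 0.359 m.

r ≈ 0.359 m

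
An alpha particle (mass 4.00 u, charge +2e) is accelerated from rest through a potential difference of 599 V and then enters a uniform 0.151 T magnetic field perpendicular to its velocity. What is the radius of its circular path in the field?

r ≈ 0.0330 m

Acceleration: |q|V = ½mv² ⇒ v = √(2|q|V/m) = √(2·3.204×10⁻¹⁹·599/6.644×10⁻²⁷) ≈ 2.404×10⁵ m/s.
In the field: r = mv/(|q|B) = (6.644×10⁻²⁷)(2.404×10⁵)/((3.204×10⁻¹⁹)(0.151)) ≈ 0.0330 m.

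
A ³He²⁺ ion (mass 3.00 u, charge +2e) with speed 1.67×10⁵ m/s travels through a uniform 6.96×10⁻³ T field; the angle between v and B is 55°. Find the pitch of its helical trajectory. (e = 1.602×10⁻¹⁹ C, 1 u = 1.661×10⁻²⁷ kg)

v∥ = v cosθ = 1.67×10⁵·cos55° ≈ 9.579×10⁴ m/s.
T = 2πm/(|q|B) = 2π(4.983×10⁻²⁷)/((3.204×10⁻¹⁹)(6.96×10⁻³)) ≈ 1.404×10⁻⁵ s.
pitch = v∥ T = (9.579×10⁴)(1.404×10⁻⁵) ≈ 1.34 m.

p ≈ 1.34 m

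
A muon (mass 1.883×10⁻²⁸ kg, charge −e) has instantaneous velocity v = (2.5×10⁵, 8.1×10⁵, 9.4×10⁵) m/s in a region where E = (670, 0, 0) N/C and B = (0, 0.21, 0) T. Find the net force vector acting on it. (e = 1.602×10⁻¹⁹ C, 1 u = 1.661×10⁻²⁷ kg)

v×B = (-1.97×10⁵, 0, 5.25×10⁴) N/C.
E + v×B = (-1.97×10⁵, 0, 5.25×10⁴) N/C.
F = q(E + v×B) = (−1.602×10⁻¹⁹ C)·(-1.97×10⁵, 0, 5.25×10⁴) = (3.15×10⁻¹⁴, 0, -8.41×10⁻¹⁵) N.

F ≈ (3.15×10⁻¹⁴, 0, -8.41×10⁻¹⁵) N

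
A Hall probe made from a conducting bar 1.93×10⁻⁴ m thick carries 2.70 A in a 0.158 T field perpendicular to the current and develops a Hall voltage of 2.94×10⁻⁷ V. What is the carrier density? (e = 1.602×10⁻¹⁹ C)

n ≈ 4.69×10²⁸ m⁻³

From V_H = IB/(n e t), n = IB/(V_H e t).
n = (2.70)(0.158)/((2.94×10⁻⁷)(1.602×10⁻¹⁹)(1.93×10⁻⁴)) ≈ 4.69×10²⁸ m⁻³.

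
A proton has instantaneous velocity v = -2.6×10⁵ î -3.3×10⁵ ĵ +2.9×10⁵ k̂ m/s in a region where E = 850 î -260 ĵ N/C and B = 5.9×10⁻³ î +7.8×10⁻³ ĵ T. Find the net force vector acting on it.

F ≈ (-2.26×10⁻¹⁶, 2.32×10⁻¹⁶, -1.30×10⁻¹⁷) N

v×B = (-2260, 1710, -81.0) N/C.
E + v×B = (-1410, 1450, -81.0) N/C.
F = q(E + v×B) = (1.602×10⁻¹⁹ C)·(-1410, 1450, -81.0) = (-2.26×10⁻¹⁶, 2.32×10⁻¹⁶, -1.30×10⁻¹⁷) N.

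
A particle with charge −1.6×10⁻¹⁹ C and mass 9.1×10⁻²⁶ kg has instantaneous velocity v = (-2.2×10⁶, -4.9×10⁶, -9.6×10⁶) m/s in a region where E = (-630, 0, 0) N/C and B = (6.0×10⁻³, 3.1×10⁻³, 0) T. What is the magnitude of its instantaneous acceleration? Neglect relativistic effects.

v×B = (2.98×10⁴, -5.76×10⁴, 2.26×10⁴) N/C.
E + v×B = (2.91×10⁴, -5.76×10⁴, 2.26×10⁴) N/C.
F = q(E + v×B) = (−1.6×10⁻¹⁹ C)·(2.91×10⁴, -5.76×10⁴, 2.26×10⁴) = (-4.66×10⁻¹⁵, 9.22×10⁻¹⁵, -3.61×10⁻¹⁵) N.
|a| = |F|/m = 1.094×10⁻¹⁴/9.1×10⁻²⁶ ≈ 1.20×10¹¹ m/s².

|a| ≈ 1.20×10¹¹ m/s²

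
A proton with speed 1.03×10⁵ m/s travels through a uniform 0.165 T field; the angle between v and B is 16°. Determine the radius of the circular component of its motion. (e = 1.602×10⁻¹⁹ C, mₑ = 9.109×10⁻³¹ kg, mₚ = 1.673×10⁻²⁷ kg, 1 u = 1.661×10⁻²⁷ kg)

v⊥ = v sinθ = 1.03×10⁵·sin16° ≈ 2.839×10⁴ m/s.
r = m v⊥/(|q|B) = (1.673×10⁻²⁷)(2.839×10⁴)/((1.602×10⁻¹⁹)(0.165)) ≈ 1.80×10⁻³ m.

r ≈ 1.80×10⁻³ m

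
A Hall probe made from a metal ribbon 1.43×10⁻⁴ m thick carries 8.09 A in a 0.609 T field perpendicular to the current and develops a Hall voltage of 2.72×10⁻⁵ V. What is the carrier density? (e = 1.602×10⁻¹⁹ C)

n ≈ 7.91×10²⁷ m⁻³

From V_H = IB/(n e t), n = IB/(V_H e t).
n = (8.09)(0.609)/((2.72×10⁻⁵)(1.602×10⁻¹⁹)(1.43×10⁻⁴)) ≈ 7.91×10²⁷ m⁻³.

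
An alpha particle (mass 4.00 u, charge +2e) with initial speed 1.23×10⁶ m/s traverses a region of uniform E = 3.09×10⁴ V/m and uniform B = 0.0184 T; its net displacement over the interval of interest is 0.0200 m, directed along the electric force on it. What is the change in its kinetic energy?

ΔKE ≈ 1.98×10⁻¹⁶ J

The magnetic force is always ⟂ v and does no work; only the electric force changes KE.
ΔKE = F_E · d = |q|E d = (3.204×10⁻¹⁹)(3.09×10⁴)(0.0200) ≈ 1.98×10⁻¹⁶ J.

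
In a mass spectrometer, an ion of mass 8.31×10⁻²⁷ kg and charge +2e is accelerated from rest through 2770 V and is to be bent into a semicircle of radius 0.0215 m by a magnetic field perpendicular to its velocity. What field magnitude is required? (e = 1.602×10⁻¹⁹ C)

v = √(2|q|V/m) = √(2·3.204×10⁻¹⁹·2770/8.31×10⁻²⁷) ≈ 4.622×10⁵ m/s.
B = mv/(|q|r) = (8.31×10⁻²⁷)(4.622×10⁵)/((3.204×10⁻¹⁹)(0.0215)) ≈ 0.558 T.

B ≈ 0.558 T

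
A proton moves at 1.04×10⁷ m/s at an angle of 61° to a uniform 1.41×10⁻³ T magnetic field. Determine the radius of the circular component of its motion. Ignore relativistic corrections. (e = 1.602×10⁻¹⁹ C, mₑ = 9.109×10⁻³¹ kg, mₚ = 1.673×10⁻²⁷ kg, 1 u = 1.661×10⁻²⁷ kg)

r ≈ 67.4 m

v⊥ = v sinθ = 1.04×10⁷·sin61° ≈ 9.096×10⁶ m/s.
r = m v⊥/(|q|B) = (1.673×10⁻²⁷)(9.096×10⁶)/((1.602×10⁻¹⁹)(1.41×10⁻³)) ≈ 67.4 m.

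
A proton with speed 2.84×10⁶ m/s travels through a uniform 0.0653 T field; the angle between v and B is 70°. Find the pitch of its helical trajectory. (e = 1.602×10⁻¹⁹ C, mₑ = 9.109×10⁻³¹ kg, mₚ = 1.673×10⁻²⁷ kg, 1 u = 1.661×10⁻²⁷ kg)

v∥ = v cosθ = 2.84×10⁶·cos70° ≈ 9.713×10⁵ m/s.
T = 2πm/(|q|B) = 2π(1.673×10⁻²⁷)/((1.602×10⁻¹⁹)(0.0653)) ≈ 1.005×10⁻⁶ s.
pitch = v∥ T = (9.713×10⁵)(1.005×10⁻⁶) ≈ 0.976 m.

p ≈ 0.976 m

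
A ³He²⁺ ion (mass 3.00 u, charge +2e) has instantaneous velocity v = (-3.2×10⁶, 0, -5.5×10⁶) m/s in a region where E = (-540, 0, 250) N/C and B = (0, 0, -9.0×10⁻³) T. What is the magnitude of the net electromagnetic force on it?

v×B = (0, -2.88×10⁴, 0) N/C.
E + v×B = (-540, -2.88×10⁴, 250) N/C.
F = q(E + v×B) = (3.204×10⁻¹⁹ C)·(-540, -2.88×10⁴, 250) = (-1.73×10⁻¹⁶, -9.23×10⁻¹⁵, 8.01×10⁻¹⁷) N.
|F| = 9.23×10⁻¹⁵ N.

|F| ≈ 9.23×10⁻¹⁵ N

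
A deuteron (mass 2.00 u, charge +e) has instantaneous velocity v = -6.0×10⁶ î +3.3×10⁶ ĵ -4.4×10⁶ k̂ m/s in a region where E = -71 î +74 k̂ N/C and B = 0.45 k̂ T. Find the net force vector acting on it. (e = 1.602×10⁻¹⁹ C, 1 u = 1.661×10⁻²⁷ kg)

v×B = (1.48×10⁶, 2.70×10⁶, 0) N/C.
E + v×B = (1.48×10⁶, 2.70×10⁶, 74.0) N/C.
F = q(E + v×B) = (1.602×10⁻¹⁹ C)·(1.48×10⁶, 2.70×10⁶, 74.0) = (2.38×10⁻¹³, 4.33×10⁻¹³, 1.19×10⁻¹⁷) N.

F ≈ (2.38×10⁻¹³, 4.33×10⁻¹³, 1.19×10⁻¹⁷) N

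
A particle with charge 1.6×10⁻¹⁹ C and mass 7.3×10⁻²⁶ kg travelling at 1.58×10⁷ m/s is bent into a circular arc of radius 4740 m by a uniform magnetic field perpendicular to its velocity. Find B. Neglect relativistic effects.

From |q|vB = mv²/r, B = mv/(|q|r).
B = (7.3×10⁻²⁶)(1.58×10⁷)/((1.6×10⁻¹⁹)(4740)) ≈ 1.52×10⁻³ T.

B ≈ 1.52×10⁻³ T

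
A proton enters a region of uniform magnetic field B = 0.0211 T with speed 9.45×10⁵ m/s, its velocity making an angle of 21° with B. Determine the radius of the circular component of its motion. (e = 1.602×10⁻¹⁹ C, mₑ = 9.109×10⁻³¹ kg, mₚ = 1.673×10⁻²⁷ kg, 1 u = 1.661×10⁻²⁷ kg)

r ≈ 0.168 m

v⊥ = v sinθ = 9.45×10⁵·sin21° ≈ 3.387×10⁵ m/s.
r = m v⊥/(|q|B) = (1.673×10⁻²⁷)(3.387×10⁵)/((1.602×10⁻¹⁹)(0.0211)) ≈ 0.168 m.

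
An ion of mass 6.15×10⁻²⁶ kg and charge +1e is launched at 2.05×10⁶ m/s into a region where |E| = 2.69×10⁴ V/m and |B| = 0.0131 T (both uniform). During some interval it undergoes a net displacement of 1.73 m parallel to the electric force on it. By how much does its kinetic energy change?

ΔKE ≈ 7.46×10⁻¹⁵ J

The magnetic force is always ⟂ v and does no work; only the electric force changes KE.
ΔKE = F_E · d = |q|E d = (1.602×10⁻¹⁹)(2.69×10⁴)(1.73) ≈ 7.46×10⁻¹⁵ J.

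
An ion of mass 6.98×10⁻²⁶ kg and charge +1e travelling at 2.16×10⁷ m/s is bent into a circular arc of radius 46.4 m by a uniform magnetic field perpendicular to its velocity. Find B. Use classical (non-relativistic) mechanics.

From |q|vB = mv²/r, B = mv/(|q|r).
B = (6.98×10⁻²⁶)(2.16×10⁷)/((1.602×10⁻¹⁹)(46.4)) ≈ 0.203 T.

B ≈ 0.203 T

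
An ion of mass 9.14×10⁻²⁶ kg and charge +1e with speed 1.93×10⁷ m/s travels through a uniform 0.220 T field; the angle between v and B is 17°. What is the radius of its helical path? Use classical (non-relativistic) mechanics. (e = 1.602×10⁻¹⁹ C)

r ≈ 14.6 m

v⊥ = v sinθ = 1.93×10⁷·sin17° ≈ 5.643×10⁶ m/s.
r = m v⊥/(|q|B) = (9.14×10⁻²⁶)(5.643×10⁶)/((1.602×10⁻¹⁹)(0.220)) ≈ 14.6 m.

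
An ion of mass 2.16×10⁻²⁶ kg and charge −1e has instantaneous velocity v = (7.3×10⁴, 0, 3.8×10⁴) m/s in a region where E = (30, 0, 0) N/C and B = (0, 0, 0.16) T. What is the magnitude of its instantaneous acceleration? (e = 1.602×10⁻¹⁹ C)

v×B = (0, -1.17×10⁴, 0) N/C.
E + v×B = (30.0, -1.17×10⁴, 0) N/C.
F = q(E + v×B) = (−1.602×10⁻¹⁹ C)·(30.0, -1.17×10⁴, 0) = (-4.81×10⁻¹⁸, 1.87×10⁻¹⁵, 0) N.
|a| = |F|/m = 1.871×10⁻¹⁵/2.16×10⁻²⁶ ≈ 8.66×10¹⁰ m/s².

|a| ≈ 8.66×10¹⁰ m/s²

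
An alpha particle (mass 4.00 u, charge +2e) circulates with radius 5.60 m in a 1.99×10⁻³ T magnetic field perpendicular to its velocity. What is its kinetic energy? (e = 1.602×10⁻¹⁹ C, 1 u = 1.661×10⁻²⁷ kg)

KE ≈ 5990 eV

v = |q|Br/m, then KE = ½mv² = (qBr)²/(2m).
v = (3.204×10⁻¹⁹)(1.99×10⁻³)(5.60)/6.644×10⁻²⁷ ≈ 5.374×10⁵ m/s.
KE = ½(6.644×10⁻²⁷)(5.374×10⁵)² ≈ 9.59×10⁻¹⁶ J = 5990 eV.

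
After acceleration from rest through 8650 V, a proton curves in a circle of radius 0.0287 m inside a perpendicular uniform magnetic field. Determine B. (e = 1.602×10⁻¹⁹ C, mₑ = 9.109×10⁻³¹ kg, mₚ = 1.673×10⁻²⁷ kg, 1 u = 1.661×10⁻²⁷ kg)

v = √(2|q|V/m) = √(2·1.602×10⁻¹⁹·8650/1.673×10⁻²⁷) ≈ 1.287×10⁶ m/s.
B = mv/(|q|r) = (1.673×10⁻²⁷)(1.287×10⁶)/((1.602×10⁻¹⁹)(0.0287)) ≈ 0.468 T.

B ≈ 0.468 T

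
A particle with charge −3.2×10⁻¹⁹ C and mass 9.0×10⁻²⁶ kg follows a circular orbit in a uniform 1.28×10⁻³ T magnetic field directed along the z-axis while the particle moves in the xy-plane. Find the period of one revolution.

T ≈ 1.38×10⁻³ s

The cyclotron period depends only on m, q, B: T = 2πm/(|q|B).
T = 2π(9.0×10⁻²⁶)/((3.2×10⁻¹⁹)(1.28×10⁻³)) ≈ 1.38×10⁻³ s.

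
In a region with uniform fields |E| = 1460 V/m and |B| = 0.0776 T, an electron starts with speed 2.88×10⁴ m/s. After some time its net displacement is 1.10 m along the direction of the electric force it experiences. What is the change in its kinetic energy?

ΔKE ≈ 2.57×10⁻¹⁶ J

The magnetic force is always ⟂ v and does no work; only the electric force changes KE.
ΔKE = F_E · d = |q|E d = (1.602×10⁻¹⁹)(1460)(1.10) ≈ 2.57×10⁻¹⁶ J.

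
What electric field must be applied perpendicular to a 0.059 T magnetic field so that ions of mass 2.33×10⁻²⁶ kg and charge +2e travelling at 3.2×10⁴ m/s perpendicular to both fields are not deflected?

For straight-line motion qE = qvB, so E = vB.
E = 3.2×10⁴ × 0.059 = 1900 V/m.

E = 1900 V/m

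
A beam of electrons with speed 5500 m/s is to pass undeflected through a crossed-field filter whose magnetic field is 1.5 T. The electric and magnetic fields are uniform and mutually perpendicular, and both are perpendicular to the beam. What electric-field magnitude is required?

For straight-line motion qE = qvB, so E = vB.
E = 5500 × 1.5 = 8200 V/m.

E = 8200 V/m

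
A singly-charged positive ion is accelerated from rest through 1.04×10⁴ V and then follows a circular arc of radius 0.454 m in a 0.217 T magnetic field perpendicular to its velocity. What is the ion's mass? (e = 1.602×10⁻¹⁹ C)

m ≈ 7.48×10⁻²⁶ kg

Combine |q|V = ½mv² and r = mv/(|q|B): eliminate v to get m = qB²r²/(2V).
m = (1.602×10⁻¹⁹)(0.217)²(0.454)²/(2·1.04×10⁴) ≈ 7.48×10⁻²⁶ kg.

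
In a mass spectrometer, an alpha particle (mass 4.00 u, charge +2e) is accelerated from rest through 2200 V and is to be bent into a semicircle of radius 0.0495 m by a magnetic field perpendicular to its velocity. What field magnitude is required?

v = √(2|q|V/m) = √(2·3.204×10⁻¹⁹·2200/6.644×10⁻²⁷) ≈ 4.606×10⁵ m/s.
B = mv/(|q|r) = (6.644×10⁻²⁷)(4.606×10⁵)/((3.204×10⁻¹⁹)(0.0495)) ≈ 0.193 T.

B ≈ 0.193 T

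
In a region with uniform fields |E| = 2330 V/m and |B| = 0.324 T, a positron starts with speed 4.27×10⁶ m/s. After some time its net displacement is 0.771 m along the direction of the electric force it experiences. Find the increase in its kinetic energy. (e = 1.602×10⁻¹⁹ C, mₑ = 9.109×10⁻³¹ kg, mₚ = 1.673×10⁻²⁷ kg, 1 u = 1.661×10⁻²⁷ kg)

The magnetic force is always ⟂ v and does no work; only the electric force changes KE.
ΔKE = F_E · d = |q|E d = (1.602×10⁻¹⁹)(2330)(0.771) ≈ 2.88×10⁻¹⁶ J.

ΔKE ≈ 2.88×10⁻¹⁶ J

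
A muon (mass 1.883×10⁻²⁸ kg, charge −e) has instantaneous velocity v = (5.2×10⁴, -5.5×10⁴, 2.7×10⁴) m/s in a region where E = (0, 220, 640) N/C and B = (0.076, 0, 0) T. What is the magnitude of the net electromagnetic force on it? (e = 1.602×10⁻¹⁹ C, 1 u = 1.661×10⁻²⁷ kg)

|F| ≈ 8.54×10⁻¹⁶ N

v×B = (0, 2050, 4180) N/C.
E + v×B = (0, 2270, 4820) N/C.
F = q(E + v×B) = (−1.602×10⁻¹⁹ C)·(0, 2270, 4820) = (0, -3.64×10⁻¹⁶, -7.72×10⁻¹⁶) N.
|F| = 8.54×10⁻¹⁶ N.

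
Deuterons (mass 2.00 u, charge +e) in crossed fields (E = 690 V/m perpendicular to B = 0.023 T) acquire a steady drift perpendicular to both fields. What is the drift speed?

v_d ≈ 3.0×10⁴ m/s

The E×B drift speed is v_d = E/B.
v_d = 690/0.023 = 3.0×10⁴ m/s.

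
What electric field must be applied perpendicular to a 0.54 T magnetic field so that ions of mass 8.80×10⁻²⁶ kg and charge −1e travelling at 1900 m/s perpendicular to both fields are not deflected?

For straight-line motion qE = qvB, so E = vB.
E = 1900 × 0.54 = 1000 V/m.

E = 1000 V/m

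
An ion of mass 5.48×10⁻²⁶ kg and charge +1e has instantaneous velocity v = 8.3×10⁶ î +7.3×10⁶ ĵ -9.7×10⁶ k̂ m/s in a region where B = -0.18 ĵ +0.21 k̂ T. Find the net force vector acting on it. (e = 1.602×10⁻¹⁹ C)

F ≈ (-3.41×10⁻¹⁴, -2.79×10⁻¹³, -2.39×10⁻¹³) N

v×B = (-2.13×10⁵, -1.74×10⁶, -1.49×10⁶) N/C.
F = q v×B = (1.602×10⁻¹⁹ C)·(-2.13×10⁵, -1.74×10⁶, -1.49×10⁶) = (-3.41×10⁻¹⁴, -2.79×10⁻¹³, -2.39×10⁻¹³) N.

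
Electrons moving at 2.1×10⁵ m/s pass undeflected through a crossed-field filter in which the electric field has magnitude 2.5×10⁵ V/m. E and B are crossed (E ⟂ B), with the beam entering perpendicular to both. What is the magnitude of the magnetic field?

Balance of forces in the selector: qE = qvB ⇒ B = E/v.
B = 2.5×10⁵/2.1×10⁵ = 1.2 T.

B = 1.2 T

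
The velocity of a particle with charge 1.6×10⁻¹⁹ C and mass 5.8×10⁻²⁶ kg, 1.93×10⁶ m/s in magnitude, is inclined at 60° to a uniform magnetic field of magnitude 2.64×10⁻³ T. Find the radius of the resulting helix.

r ≈ 230 m

v⊥ = v sinθ = 1.93×10⁶·sin60° ≈ 1.671×10⁶ m/s.
r = m v⊥/(|q|B) = (5.8×10⁻²⁶)(1.671×10⁶)/((1.6×10⁻¹⁹)(2.64×10⁻³)) ≈ 230 m.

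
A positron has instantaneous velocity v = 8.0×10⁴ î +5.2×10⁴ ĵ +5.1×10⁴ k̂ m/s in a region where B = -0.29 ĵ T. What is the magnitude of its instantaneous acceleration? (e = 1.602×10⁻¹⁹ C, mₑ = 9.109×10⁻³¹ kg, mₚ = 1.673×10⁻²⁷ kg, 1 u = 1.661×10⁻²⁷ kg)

v×B = (1.48×10⁴, 0, -2.32×10⁴) N/C.
F = q v×B = (1.602×10⁻¹⁹ C)·(1.48×10⁴, 0, -2.32×10⁴) = (2.37×10⁻¹⁵, 0, -3.72×10⁻¹⁵) N.
|a| = |F|/m = 4.408×10⁻¹⁵/9.109×10⁻³¹ ≈ 4.84×10¹⁵ m/s².

|a| ≈ 4.84×10¹⁵ m/s²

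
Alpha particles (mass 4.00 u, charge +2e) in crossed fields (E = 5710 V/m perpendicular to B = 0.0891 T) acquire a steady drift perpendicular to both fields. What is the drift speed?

The steady drift has the magnetic force balancing the electric force, so v_d = E/B.
v_d = 5710/0.0891 = 6.41×10⁴ m/s.

v_d ≈ 6.41×10⁴ m/s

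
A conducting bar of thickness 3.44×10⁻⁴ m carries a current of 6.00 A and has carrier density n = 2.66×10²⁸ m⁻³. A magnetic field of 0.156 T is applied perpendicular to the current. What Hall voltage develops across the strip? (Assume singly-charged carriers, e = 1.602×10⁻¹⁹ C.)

V_H ≈ 6.39×10⁻⁷ V

V_H = IB/(n e t).
V_H = (6.00)(0.156)/((2.66×10²⁸)(1.602×10⁻¹⁹)(3.44×10⁻⁴)) ≈ 6.39×10⁻⁷ V.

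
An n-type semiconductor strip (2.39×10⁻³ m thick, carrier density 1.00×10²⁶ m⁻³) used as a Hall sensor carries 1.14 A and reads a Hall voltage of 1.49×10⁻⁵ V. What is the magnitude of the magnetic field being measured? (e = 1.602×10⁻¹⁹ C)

B ≈ 0.500 T

From V_H = IB/(n e t), B = V_H n e t / I.
B = (1.49×10⁻⁵)(1.00×10²⁶)(1.602×10⁻¹⁹)(2.39×10⁻³)/1.14 ≈ 0.500 T.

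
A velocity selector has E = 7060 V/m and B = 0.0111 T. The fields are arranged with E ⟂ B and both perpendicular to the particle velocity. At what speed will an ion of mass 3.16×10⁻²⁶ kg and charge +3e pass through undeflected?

v = 6.36×10⁵ m/s

Straight-line motion ⇒ electric and magnetic forces cancel, so E = vB.
v = E/B = 7060/0.0111 = 6.36×10⁵ m/s.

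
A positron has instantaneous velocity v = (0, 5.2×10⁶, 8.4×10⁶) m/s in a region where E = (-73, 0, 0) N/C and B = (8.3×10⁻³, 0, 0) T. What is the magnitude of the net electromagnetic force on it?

v×B = (0, 6.97×10⁴, -4.32×10⁴) N/C.
E + v×B = (-73.0, 6.97×10⁴, -4.32×10⁴) N/C.
F = q(E + v×B) = (1.602×10⁻¹⁹ C)·(-73.0, 6.97×10⁴, -4.32×10⁴) = (-1.17×10⁻¹⁷, 1.12×10⁻¹⁴, -6.91×10⁻¹⁵) N.
|F| = 1.31×10⁻¹⁴ N.

|F| ≈ 1.31×10⁻¹⁴ N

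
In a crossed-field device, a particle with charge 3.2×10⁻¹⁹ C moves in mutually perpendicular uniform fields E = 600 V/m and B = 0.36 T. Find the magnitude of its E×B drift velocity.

v_d ≈ 1700 m/s

The steady drift has the magnetic force balancing the electric force, so v_d = E/B.
v_d = 600/0.36 = 1700 m/s.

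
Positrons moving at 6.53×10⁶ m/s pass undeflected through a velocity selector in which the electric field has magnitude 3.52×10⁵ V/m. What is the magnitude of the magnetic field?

Balance of forces in the selector: qE = qvB ⇒ B = E/v.
B = 3.52×10⁵/6.53×10⁶ = 0.0539 T.

B = 0.0539 T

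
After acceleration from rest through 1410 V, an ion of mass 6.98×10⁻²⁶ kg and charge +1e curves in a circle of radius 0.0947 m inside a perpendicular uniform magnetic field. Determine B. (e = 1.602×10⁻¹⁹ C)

v = √(2|q|V/m) = √(2·1.602×10⁻¹⁹·1410/6.98×10⁻²⁶) ≈ 8.045×10⁴ m/s.
B = mv/(|q|r) = (6.98×10⁻²⁶)(8.045×10⁴)/((1.602×10⁻¹⁹)(0.0947)) ≈ 0.370 T.

B ≈ 0.370 T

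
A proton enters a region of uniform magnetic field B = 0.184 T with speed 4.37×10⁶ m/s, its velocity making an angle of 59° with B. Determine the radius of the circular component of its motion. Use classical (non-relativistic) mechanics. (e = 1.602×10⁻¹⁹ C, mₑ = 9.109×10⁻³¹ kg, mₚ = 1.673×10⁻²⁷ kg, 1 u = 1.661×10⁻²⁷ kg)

r ≈ 0.213 m

v⊥ = v sinθ = 4.37×10⁶·sin59° ≈ 3.746×10⁶ m/s.
r = m v⊥/(|q|B) = (1.673×10⁻²⁷)(3.746×10⁶)/((1.602×10⁻¹⁹)(0.184)) ≈ 0.213 m.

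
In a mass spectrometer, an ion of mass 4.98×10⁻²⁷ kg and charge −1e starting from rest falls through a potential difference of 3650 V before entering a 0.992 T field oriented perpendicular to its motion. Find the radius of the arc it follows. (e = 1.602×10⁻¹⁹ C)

Acceleration: |q|V = ½mv² ⇒ v = √(2|q|V/m) = √(2·1.602×10⁻¹⁹·3650/4.98×10⁻²⁷) ≈ 4.846×10⁵ m/s.
In the field: r = mv/(|q|B) = (4.98×10⁻²⁷)(4.846×10⁵)/((1.602×10⁻¹⁹)(0.992)) ≈ 0.0152 m.

r ≈ 0.0152 m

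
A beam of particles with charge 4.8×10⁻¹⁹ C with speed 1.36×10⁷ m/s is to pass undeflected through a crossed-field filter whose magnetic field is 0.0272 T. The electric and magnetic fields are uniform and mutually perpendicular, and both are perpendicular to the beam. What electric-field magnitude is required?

E = 3.70×10⁵ V/m

For straight-line motion qE = qvB, so E = vB.
E = 1.36×10⁷ × 0.0272 = 3.70×10⁵ V/m.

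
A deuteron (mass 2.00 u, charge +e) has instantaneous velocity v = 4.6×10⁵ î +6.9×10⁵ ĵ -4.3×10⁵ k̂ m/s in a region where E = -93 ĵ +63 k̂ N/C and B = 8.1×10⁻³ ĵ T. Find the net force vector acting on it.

v×B = (3480, 0, 3730) N/C.
E + v×B = (3480, -93.0, 3790) N/C.
F = q(E + v×B) = (1.602×10⁻¹⁹ C)·(3480, -93.0, 3790) = (5.58×10⁻¹⁶, -1.49×10⁻¹⁷, 6.07×10⁻¹⁶) N.

F ≈ (5.58×10⁻¹⁶, -1.49×10⁻¹⁷, 6.07×10⁻¹⁶) N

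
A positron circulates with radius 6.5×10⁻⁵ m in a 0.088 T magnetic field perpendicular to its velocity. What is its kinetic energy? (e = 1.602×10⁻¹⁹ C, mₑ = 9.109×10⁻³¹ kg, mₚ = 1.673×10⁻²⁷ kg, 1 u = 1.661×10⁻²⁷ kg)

KE ≈ 2.9 eV

v = |q|Br/m, then KE = ½mv² = (qBr)²/(2m).
v = (1.602×10⁻¹⁹)(0.088)(6.5×10⁻⁵)/9.109×10⁻³¹ ≈ 1.006×10⁶ m/s.
KE = ½(9.109×10⁻³¹)(1.006×10⁶)² ≈ 4.6×10⁻¹⁹ J = 2.9 eV.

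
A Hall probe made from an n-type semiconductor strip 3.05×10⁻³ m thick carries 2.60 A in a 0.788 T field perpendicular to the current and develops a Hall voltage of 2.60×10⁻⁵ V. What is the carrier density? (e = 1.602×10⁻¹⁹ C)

n ≈ 1.61×10²⁶ m⁻³

From V_H = IB/(n e t), n = IB/(V_H e t).
n = (2.60)(0.788)/((2.60×10⁻⁵)(1.602×10⁻¹⁹)(3.05×10⁻³)) ≈ 1.61×10²⁶ m⁻³.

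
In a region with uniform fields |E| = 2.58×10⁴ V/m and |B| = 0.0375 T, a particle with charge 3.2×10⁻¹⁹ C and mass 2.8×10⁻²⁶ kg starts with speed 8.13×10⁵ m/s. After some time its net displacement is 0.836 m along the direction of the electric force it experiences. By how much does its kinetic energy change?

The magnetic force is always ⟂ v and does no work; only the electric force changes KE.
ΔKE = F_E · d = |q|E d = (3.2×10⁻¹⁹)(2.58×10⁴)(0.836) ≈ 6.90×10⁻¹⁵ J.

ΔKE ≈ 6.90×10⁻¹⁵ J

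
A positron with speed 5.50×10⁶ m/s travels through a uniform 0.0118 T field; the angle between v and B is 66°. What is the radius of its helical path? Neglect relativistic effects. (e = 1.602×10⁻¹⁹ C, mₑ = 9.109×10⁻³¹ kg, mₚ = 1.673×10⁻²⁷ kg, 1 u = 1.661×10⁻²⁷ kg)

r ≈ 2.42×10⁻³ m

v⊥ = v sinθ = 5.50×10⁶·sin66° ≈ 5.025×10⁶ m/s.
r = m v⊥/(|q|B) = (9.109×10⁻³¹)(5.025×10⁶)/((1.602×10⁻¹⁹)(0.0118)) ≈ 2.42×10⁻³ m.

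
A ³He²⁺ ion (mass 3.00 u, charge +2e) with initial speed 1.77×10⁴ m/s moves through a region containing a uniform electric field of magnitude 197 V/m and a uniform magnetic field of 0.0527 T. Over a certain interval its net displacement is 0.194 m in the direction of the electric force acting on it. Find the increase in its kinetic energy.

ΔKE ≈ 1.22×10⁻¹⁷ J

The magnetic force is always ⟂ v and does no work; only the electric force changes KE.
ΔKE = F_E · d = |q|E d = (3.204×10⁻¹⁹)(197)(0.194) ≈ 1.22×10⁻¹⁷ J.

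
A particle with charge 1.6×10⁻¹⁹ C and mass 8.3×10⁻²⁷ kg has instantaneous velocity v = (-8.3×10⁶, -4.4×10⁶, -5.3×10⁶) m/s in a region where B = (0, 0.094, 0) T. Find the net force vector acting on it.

v×B = (4.98×10⁵, 0, -7.80×10⁵) N/C.
F = q v×B = (1.6×10⁻¹⁹ C)·(4.98×10⁵, 0, -7.80×10⁵) = (7.97×10⁻¹⁴, 0, -1.25×10⁻¹³) N.

F ≈ (7.97×10⁻¹⁴, 0, -1.25×10⁻¹³) N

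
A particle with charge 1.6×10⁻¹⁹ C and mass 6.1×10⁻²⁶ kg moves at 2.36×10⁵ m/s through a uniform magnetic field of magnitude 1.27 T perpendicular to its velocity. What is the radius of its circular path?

The magnetic force provides the centripetal force: |q|vB = mv²/r.
r = mv/(|q|B) = (6.1×10⁻²⁶)(2.36×10⁵)/((1.6×10⁻¹⁹)(1.27)) ≈ 0.0708 m.

r ≈ 0.0708 m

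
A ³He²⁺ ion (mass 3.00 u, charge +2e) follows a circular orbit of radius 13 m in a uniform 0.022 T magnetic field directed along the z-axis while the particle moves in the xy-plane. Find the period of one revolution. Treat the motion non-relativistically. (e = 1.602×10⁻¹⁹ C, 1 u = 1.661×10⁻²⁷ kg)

T ≈ 4.4×10⁻⁶ s

The cyclotron period depends only on m, q, B: T = 2πm/(|q|B).
T = 2π(4.983×10⁻²⁷)/((3.204×10⁻¹⁹)(0.022)) ≈ 4.4×10⁻⁶ s.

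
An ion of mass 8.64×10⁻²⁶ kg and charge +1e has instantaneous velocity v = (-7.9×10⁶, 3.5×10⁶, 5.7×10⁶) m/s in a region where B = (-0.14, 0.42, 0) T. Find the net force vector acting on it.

v×B = (-2.39×10⁶, -7.98×10⁵, -2.83×10⁶) N/C.
F = q v×B = (1.602×10⁻¹⁹ C)·(-2.39×10⁶, -7.98×10⁵, -2.83×10⁶) = (-3.84×10⁻¹³, -1.28×10⁻¹³, -4.53×10⁻¹³) N.

F ≈ (-3.84×10⁻¹³, -1.28×10⁻¹³, -4.53×10⁻¹³) N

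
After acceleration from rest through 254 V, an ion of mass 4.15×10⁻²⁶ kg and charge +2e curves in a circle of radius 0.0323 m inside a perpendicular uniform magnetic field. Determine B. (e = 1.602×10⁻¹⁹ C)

v = √(2|q|V/m) = √(2·3.204×10⁻¹⁹·254/4.15×10⁻²⁶) ≈ 6.263×10⁴ m/s.
B = mv/(|q|r) = (4.15×10⁻²⁶)(6.263×10⁴)/((3.204×10⁻¹⁹)(0.0323)) ≈ 0.251 T.

B ≈ 0.251 T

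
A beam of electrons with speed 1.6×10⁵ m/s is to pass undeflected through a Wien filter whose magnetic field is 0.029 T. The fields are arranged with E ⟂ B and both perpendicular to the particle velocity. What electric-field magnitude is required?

E = 4600 V/m

For straight-line motion qE = qvB, so E = vB.
E = 1.6×10⁵ × 0.029 = 4600 V/m.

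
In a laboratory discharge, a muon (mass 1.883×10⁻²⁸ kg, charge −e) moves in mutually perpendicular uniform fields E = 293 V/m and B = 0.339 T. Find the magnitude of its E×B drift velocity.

In crossed fields the guiding centre drifts at v_d = |E×B|/B² = E/B, independent of charge and mass.
v_d = 293/0.339 = 864 m/s.

v_d ≈ 864 m/s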